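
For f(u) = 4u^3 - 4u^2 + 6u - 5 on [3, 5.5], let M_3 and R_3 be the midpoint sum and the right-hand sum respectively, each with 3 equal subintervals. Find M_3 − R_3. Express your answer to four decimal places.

M_3 ≈ 692.679398.
R_3 ≈ 916.203704.
M_3 − R_3 ≈ -223.5243.

-223.5243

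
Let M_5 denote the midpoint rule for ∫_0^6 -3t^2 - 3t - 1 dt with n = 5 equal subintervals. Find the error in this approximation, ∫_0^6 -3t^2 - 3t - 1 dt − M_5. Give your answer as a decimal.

-2.16

Exact integral: ∫_0^6 f(t) dt = -276.
M_5 = -273.84.
Error = -276 − (-273.84) = -2.16.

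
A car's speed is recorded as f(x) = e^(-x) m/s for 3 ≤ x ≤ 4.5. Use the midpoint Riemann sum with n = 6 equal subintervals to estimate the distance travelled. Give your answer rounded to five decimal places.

0.03858

Δx = (4.5 − 3)/6 = 0.25.
Midpoints: 3.125, 3.375, 3.625, 3.875, 4.125, 4.375.
f(3.125) ≈ 0.04394, f(3.375) ≈ 0.03422, f(3.625) ≈ 0.02665, f(3.875) ≈ 0.02075, f(4.125) ≈ 0.01616, f(4.375) ≈ 0.01259.
Sum = Δx · [f(3.125) + f(3.375) + f(3.625) + ...].
Sum ≈ 0.03858.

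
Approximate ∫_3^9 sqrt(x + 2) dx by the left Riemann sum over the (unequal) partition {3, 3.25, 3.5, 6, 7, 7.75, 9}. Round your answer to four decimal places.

15.9764

Subinterval widths: 0.25, 0.25, 2.5, 1, 0.75, 1.25.
Left endpoints: 3, 3.25, 3.5, 6, 7, 7.75.
f(3) ≈ 2.2361, f(3.25) ≈ 2.2913, f(3.5) ≈ 2.3452, f(6) ≈ 2.8284, f(7) ≈ 3.0000, f(7.75) ≈ 3.1225.
Sum = Σ Δx_i · f(x_i).
Sum ≈ 15.9764.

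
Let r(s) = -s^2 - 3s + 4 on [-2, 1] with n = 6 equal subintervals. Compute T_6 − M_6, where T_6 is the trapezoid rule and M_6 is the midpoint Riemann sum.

-0.1875

T_6 = 13.375.
M_6 = 13.5625.
T_6 − M_6 = -0.1875.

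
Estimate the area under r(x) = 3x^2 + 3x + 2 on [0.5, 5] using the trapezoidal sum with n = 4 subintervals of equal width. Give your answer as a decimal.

Δx = (5 − 0.5)/4 = 1.125.
r(0.5) = 4.25, r(1.625) = 14.796875, r(2.75) = 32.9375, r(3.875) = 58.671875, r(5) = 92.
T_4 = (Δx/2)·[r(x_0) + 2r(x_1) + 2r(x_2) + 2r(x_3) + r(x_4)].
Sum = 173.84765625.

173.84765625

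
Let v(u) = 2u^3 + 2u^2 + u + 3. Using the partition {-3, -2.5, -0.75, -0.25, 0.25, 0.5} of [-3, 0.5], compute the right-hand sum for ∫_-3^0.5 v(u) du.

Subinterval widths: 0.5, 1.75, 0.5, 0.5, 0.25.
Right endpoints: -2.5, -0.75, -0.25, 0.25, 0.5.
v(-2.5) = -18.25, v(-0.75) = 2.53125, v(-0.25) = 2.84375, v(0.25) = 3.40625, v(0.5) = 4.25.
Sum = Σ Δu_i · v(u_i).
Sum = -0.5078125.

-0.5078125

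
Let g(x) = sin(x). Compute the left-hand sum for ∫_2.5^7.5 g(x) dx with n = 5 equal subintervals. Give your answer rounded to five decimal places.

-1.22026

Δx = (7.5 − 2.5)/5 = 1.
Left endpoints: 2.5, 3.5, 4.5, 5.5, 6.5.
g(2.5) ≈ 0.59847, g(3.5) ≈ -0.35078, g(4.5) ≈ -0.97753, g(5.5) ≈ -0.70554, g(6.5) ≈ 0.21512.
Sum = Δx · [g(2.5) + g(3.5) + g(4.5) + g(5.5) + g(6.5)].
Sum ≈ -1.22026.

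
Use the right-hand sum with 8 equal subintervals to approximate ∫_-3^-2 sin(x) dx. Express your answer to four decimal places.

Δx = (-2 − (-3))/8 = 0.125.
Right endpoints: -2.875, -2.75, -2.625, -2.5, -2.375, -2.25, -2.125, -2.
f(-2.875) ≈ -0.2634, f(-2.75) ≈ -0.3817, f(-2.625) ≈ -0.4939, f(-2.5) ≈ -0.5985, f(-2.375) ≈ -0.6937, f(-2.25) ≈ -0.7781, f(-2.125) ≈ -0.8503, f(-2) ≈ -0.9093.
Sum = Δx · [f(-2.875) + f(-2.75) + f(-2.625) + ...].
Sum ≈ -0.6211.

-0.6211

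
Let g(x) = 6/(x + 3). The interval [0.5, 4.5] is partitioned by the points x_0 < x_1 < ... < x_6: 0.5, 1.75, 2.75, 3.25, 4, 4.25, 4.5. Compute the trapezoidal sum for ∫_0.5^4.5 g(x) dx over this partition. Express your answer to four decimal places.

4.6106

Subinterval widths: 1.25, 1, 0.5, 0.75, 0.25, 0.25.
g(0.5) = 12/7, g(1.75) = 24/19, g(2.75) = 24/23, g(3.25) = 0.96, g(4) = 6/7, g(4.25) = 24/29, g(4.5) = 0.8.
On each subinterval the trapezoid contributes (Δx_i/2)·[g(x_{i-1}) + g(x_i)].
Sum ≈ 4.6106.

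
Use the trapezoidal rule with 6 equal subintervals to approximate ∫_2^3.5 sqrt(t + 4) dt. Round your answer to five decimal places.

Δt = (3.5 − 2)/6 = 0.25.
f(2) ≈ 2.44949, f(2.25) ≈ 2.50000, f(2.5) ≈ 2.54951, f(2.75) ≈ 2.59808, f(3) ≈ 2.64575, f(3.25) ≈ 2.69258, f(3.5) ≈ 2.73861.
T_6 = (Δt/2)·[f(t_0) + 2f(t_1) + ... + 2f(t_{5}) + f(t_6)].
Sum ≈ 3.89499.

3.89499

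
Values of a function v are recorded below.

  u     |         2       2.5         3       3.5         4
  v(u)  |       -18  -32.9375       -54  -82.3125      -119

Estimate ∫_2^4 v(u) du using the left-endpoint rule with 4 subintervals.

Δu = 0.5.
Sum = 0.5·[(-18) + (-32.9375) + (-54) + (-82.3125)] = -93.625.

-93.625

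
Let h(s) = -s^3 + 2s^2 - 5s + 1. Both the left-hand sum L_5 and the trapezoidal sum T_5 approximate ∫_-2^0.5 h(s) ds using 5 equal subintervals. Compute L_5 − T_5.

L_5 = 28.75.
T_5 = 21.71875.
L_5 − T_5 = 7.03125.

7.03125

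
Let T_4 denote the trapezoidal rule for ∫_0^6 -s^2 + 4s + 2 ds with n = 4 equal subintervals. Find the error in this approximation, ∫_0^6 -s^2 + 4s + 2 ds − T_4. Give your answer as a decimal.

2.25

Exact integral: ∫_0^6 f(s) ds = 12.
T_4 = 9.75.
Error = 12 − 9.75 = 2.25.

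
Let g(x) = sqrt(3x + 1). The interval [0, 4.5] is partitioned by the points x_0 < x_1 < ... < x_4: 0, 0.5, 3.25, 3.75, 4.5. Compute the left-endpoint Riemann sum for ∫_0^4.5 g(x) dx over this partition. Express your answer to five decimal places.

9.11249

Subinterval widths: 0.5, 2.75, 0.5, 0.75.
Left endpoints: 0, 0.5, 3.25, 3.75.
g(0) ≈ 1.00000, g(0.5) ≈ 1.58114, g(3.25) ≈ 3.27872, g(3.75) ≈ 3.50000.
Sum = Σ Δx_i · g(x_i).
Sum ≈ 9.11249.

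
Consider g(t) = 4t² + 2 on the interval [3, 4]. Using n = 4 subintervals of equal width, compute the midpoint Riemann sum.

Δt = (4 − 3)/4 = 0.25.
Midpoints: 3.125, 3.375, 3.625, 3.875.
g(3.125) = 41.0625, g(3.375) = 47.5625, g(3.625) = 54.5625, g(3.875) = 62.0625.
Sum = Δt · [g(3.125) + g(3.375) + g(3.625) + g(3.875)].
Sum = 51.3125.

51.3125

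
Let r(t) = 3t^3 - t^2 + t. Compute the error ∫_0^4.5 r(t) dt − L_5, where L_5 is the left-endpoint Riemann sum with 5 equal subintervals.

Exact integral: ∫_0^4.5 r(t) dt = 287.296875.
L_5 = 183.06.
Error = 287.296875 − 183.06 = 104.236875.

104.236875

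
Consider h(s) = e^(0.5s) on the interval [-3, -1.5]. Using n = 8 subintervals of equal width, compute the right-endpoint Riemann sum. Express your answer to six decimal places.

0.522204

Δs = (-1.5 − (-3))/8 = 0.1875.
Right endpoints: -2.8125, -2.625, -2.4375, -2.25, -2.0625, -1.875, -1.6875, -1.5.
h(-2.8125) ≈ 0.245061, h(-2.625) ≈ 0.269146, h(-2.4375) ≈ 0.295599, h(-2.25) ≈ 0.324652, h(-2.0625) ≈ 0.356561, h(-1.875) ≈ 0.391606, h(-1.6875) ≈ 0.430095, h(-1.5) ≈ 0.472367.
Sum = Δs · [h(-2.8125) + h(-2.625) + h(-2.4375) + ...].
Sum ≈ 0.522204.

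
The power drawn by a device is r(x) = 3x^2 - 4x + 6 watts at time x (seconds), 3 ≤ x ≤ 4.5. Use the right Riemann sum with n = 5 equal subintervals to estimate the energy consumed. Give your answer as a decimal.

Δx = (4.5 − 3)/5 = 0.3.
Right endpoints: 3.3, 3.6, 3.9, 4.2, 4.5.
r(3.3) = 25.47, r(3.6) = 30.48, r(3.9) = 36.03, r(4.2) = 42.12, r(4.5) = 48.75.
Sum = Δx · [r(3.3) + r(3.6) + r(3.9) + r(4.2) + r(4.5)].
Sum = 54.855.

54.855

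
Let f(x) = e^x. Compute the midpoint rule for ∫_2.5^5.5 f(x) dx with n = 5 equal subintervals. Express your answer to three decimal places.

Δx = (5.5 − 2.5)/5 = 0.6.
Midpoints: 2.8, 3.4, 4, 4.6, 5.2.
f(2.8) ≈ 16.445, f(3.4) ≈ 29.964, f(4) ≈ 54.598, f(4.6) ≈ 99.484, f(5.2) ≈ 181.272.
Sum = Δx · [f(2.8) + f(3.4) + f(4) + f(4.6) + f(5.2)].
Sum ≈ 229.058.

229.058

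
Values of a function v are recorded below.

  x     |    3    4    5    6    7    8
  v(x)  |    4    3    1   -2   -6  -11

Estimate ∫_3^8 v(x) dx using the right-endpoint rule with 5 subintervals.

-15

Δx = 1.
Sum = 1·[3 + 1 + (-2) + (-6) + (-11)] = -15.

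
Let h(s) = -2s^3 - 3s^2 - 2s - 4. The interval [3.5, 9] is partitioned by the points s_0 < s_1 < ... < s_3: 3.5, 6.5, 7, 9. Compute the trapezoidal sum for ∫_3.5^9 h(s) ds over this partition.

-4199.75

Subinterval widths: 3, 0.5, 2.
h(3.5) = -133.5, h(6.5) = -693, h(7) = -851, h(9) = -1723.
On each subinterval the trapezoid contributes (Δs_i/2)·[h(s_{i-1}) + h(s_i)].
Sum = -4199.75.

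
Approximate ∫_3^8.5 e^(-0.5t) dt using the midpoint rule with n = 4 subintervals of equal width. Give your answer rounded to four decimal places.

Δt = (8.5 − 3)/4 = 1.375.
Midpoints: 3.6875, 5.0625, 6.4375, 7.8125.
f(3.6875) ≈ 0.1582, f(5.0625) ≈ 0.0796, f(6.4375) ≈ 0.0400, f(7.8125) ≈ 0.0201.
Sum = Δt · [f(3.6875) + f(5.0625) + f(6.4375) + f(7.8125)].
Sum ≈ 0.4096.

0.4096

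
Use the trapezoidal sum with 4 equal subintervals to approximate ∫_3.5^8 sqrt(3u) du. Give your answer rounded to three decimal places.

18.551

Δu = (8 − 3.5)/4 = 1.125.
f(3.5) ≈ 3.240, f(4.625) ≈ 3.725, f(5.75) ≈ 4.153, f(6.875) ≈ 4.541, f(8) ≈ 4.899.
T_4 = (Δu/2)·[f(u_0) + 2f(u_1) + 2f(u_2) + 2f(u_3) + f(u_4)].
Sum ≈ 18.551.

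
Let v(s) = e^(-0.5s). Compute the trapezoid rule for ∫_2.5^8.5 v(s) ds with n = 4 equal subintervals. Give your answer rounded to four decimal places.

0.5698

Δs = (8.5 − 2.5)/4 = 1.5.
v(2.5) ≈ 0.2865, v(4) ≈ 0.1353, v(5.5) ≈ 0.0639, v(7) ≈ 0.0302, v(8.5) ≈ 0.0143.
T_4 = (Δs/2)·[v(s_0) + 2v(s_1) + 2v(s_2) + 2v(s_3) + v(s_4)].
Sum ≈ 0.5698.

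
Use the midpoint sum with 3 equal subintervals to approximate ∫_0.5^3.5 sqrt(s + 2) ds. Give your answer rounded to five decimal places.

Δs = (3.5 − 0.5)/3 = 1.
Midpoints: 1, 2, 3.
f(1) ≈ 1.73205, f(2) ≈ 2.00000, f(3) ≈ 2.23607.
Sum = Δs · [f(1) + f(2) + f(3)].
Sum ≈ 5.96812.

5.96812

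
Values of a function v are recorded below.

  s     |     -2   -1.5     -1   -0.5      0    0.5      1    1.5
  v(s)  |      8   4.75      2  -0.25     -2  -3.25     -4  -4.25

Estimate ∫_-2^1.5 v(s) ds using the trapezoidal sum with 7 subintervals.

-0.4375

Δs = 0.5.
T_7 = (0.5/2)·[8 + 2·4.75 + 2·2 + 2·(-0.25) + 2·(-2) + 2·(-3.25) + 2·(-4) + (-4.25)] = -0.4375.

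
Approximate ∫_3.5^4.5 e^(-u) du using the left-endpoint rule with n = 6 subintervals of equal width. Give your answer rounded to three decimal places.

Δu = (4.5 − 3.5)/6 = 1/6.
Left endpoints: 3.5, 11/3, 23/6, 4, 25/6, 13/3.
f(3.5) ≈ 0.030, f(11/3) ≈ 0.026, f(23/6) ≈ 0.022, f(4) ≈ 0.018, f(25/6) ≈ 0.016, f(13/3) ≈ 0.013.
Sum = Δu · [f(3.5) + f(11/3) + f(23/6) + ...].
Sum ≈ 0.021.

0.021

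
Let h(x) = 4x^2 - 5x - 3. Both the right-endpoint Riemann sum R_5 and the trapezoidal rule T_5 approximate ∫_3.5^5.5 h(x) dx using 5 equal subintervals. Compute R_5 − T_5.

R_5 = 126.28.
T_5 = 113.88.
R_5 − T_5 = 12.4.

12.4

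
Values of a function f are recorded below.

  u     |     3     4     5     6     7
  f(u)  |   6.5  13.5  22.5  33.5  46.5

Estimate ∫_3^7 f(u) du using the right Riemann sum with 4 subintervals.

116

Δu = 1.
Sum = 1·[13.5 + 22.5 + 33.5 + 46.5] = 116.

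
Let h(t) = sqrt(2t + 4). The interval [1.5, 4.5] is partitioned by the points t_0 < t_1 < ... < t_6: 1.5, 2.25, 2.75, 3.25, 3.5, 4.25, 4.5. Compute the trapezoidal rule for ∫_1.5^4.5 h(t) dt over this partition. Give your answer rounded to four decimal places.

9.4473

Subinterval widths: 0.75, 0.5, 0.5, 0.25, 0.75, 0.25.
h(1.5) ≈ 2.6458, h(2.25) ≈ 2.9155, h(2.75) ≈ 3.0822, h(3.25) ≈ 3.2404, h(3.5) ≈ 3.3166, h(4.25) ≈ 3.5355, h(4.5) ≈ 3.6056.
On each subinterval the trapezoid contributes (Δt_i/2)·[h(t_{i-1}) + h(t_i)].
Sum ≈ 9.4473.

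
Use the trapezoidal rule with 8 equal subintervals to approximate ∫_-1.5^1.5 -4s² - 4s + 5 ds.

Δs = (1.5 − (-1.5))/8 = 0.375.
f(-1.5) = 2, f(-1.125) = 4.4375, f(-0.75) = 5.75, f(-0.375) = 5.9375, f(0) = 5, f(0.375) = 2.9375, f(0.75) = -0.25, f(1.125) = -4.5625, f(1.5) = -10.
T_8 = (Δs/2)·[f(s_0) + 2f(s_1) + ... + 2f(s_{7}) + f(s_8)].
Sum = 5.71875.

5.71875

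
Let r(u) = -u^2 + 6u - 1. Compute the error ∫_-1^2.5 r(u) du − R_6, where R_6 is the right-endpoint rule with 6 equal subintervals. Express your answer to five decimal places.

Exact integral: ∫_-1^2.5 r(u) du ≈ 6.7083333.
R_6 ≈ 11.1035880.
Error ≈ 6.7083333 − 11.1035880 ≈ -4.39525.

-4.39525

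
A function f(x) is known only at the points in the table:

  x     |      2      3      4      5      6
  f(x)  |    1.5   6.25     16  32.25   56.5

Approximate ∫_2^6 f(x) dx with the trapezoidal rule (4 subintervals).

83.5

Δx = 1.
T_4 = (1/2)·[1.5 + 2·6.25 + 2·16 + 2·32.25 + 56.5] = 83.5.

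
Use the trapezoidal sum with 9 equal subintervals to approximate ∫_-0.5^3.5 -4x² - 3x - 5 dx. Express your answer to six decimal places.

-95.860082

Δx = (3.5 − (-0.5))/9 = 4/9.
f(-0.5) = -4.5, f(-1/18) = -785/162, f(7/18) = -1097/162, f(5/6) = -185/18, f(23/18) = -2489/162, f(31/18) = -3569/162, f(13/6) = -545/18, f(47/18) = -6497/162, f(55/18) = -8345/162, f(3.5) = -64.5.
T_9 = (Δx/2)·[f(x_0) + 2f(x_1) + ... + 2f(x_{8}) + f(x_9)].
Sum ≈ -95.860082.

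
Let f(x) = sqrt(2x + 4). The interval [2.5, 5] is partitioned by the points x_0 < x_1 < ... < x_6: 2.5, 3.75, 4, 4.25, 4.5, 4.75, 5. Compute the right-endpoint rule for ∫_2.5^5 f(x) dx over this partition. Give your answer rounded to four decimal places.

Subinterval widths: 1.25, 0.25, 0.25, 0.25, 0.25, 0.25.
Right endpoints: 3.75, 4, 4.25, 4.5, 4.75, 5.
f(3.75) ≈ 3.3912, f(4) ≈ 3.4641, f(4.25) ≈ 3.5355, f(4.5) ≈ 3.6056, f(4.75) ≈ 3.6742, f(5) ≈ 3.7417.
Sum = Σ Δx_i · f(x_i).
Sum ≈ 8.7442.

8.7442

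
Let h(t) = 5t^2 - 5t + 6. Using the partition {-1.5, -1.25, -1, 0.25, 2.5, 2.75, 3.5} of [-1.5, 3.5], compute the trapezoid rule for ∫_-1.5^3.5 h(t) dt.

Subinterval widths: 0.25, 0.25, 1.25, 2.25, 0.25, 0.75.
h(-1.5) = 24.75, h(-1.25) = 20.0625, h(-1) = 16, h(0.25) = 5.0625, h(2.5) = 24.75, h(2.75) = 30.0625, h(3.5) = 49.75.
On each subinterval the trapezoid contributes (Δt_i/2)·[h(t_{i-1}) + h(t_i)].
Sum = 93.59375.

93.59375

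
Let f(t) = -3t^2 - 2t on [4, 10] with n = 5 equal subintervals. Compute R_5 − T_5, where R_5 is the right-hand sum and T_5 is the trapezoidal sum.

-158.4

R_5 = -1182.72.
T_5 = -1024.32.
R_5 − T_5 = -158.4.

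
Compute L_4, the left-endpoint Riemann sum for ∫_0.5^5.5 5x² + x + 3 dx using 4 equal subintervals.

Δx = (5.5 − 0.5)/4 = 1.25.
Left endpoints: 0.5, 1.75, 3, 4.25.
f(0.5) = 4.75, f(1.75) = 20.0625, f(3) = 51, f(4.25) = 97.5625.
Sum = Δx · [f(0.5) + f(1.75) + f(3) + f(4.25)].
Sum = 216.71875.

216.71875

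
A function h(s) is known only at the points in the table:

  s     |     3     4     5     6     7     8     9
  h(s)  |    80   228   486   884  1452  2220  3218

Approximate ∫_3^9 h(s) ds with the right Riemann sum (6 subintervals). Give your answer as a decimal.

8488

Δs = 1.
Sum = 1·[228 + 486 + 884 + 1452 + 2220 + 3218] = 8488.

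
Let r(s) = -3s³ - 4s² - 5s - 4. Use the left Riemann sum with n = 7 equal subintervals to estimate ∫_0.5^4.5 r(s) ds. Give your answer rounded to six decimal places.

-394.030612

Δs = (4.5 − 0.5)/7 = 4/7.
Left endpoints: 0.5, 15/14, 23/14, 31/14, 39/14, 47/14, 55/14.
r(0.5) = -7.875, r(15/14) = -48401/2744, r(23/14) = -99641/2744, r(31/14) = -184545/2744, r(39/14) = -312329/2744, r(47/14) = -492209/2744, r(55/14) = -733401/2744.
Sum = Δs · [r(0.5) + r(15/14) + r(23/14) + ...].
Sum ≈ -394.030612.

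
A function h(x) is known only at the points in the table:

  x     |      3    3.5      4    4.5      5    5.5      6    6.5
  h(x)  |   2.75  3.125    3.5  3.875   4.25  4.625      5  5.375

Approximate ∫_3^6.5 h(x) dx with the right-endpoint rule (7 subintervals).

Δx = 0.5.
Sum = 0.5·[3.125 + 3.5 + 3.875 + 4.25 + 4.625 + 5 + 5.375] = 14.875.

14.875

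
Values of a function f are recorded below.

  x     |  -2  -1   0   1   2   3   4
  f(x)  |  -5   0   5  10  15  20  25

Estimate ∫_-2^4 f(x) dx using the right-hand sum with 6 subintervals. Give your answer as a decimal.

Δx = 1.
Sum = 1·[0 + 5 + 10 + 15 + 20 + 25] = 75.

75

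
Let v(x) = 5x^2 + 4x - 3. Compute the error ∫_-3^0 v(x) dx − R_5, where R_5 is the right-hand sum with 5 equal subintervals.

Exact integral: ∫_-3^0 v(x) dx = 18.
R_5 = 9.
Error = 18 − 9 = 9.

9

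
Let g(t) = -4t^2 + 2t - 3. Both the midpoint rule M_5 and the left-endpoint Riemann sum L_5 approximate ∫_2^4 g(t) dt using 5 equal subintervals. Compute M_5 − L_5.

-8.48

M_5 = -68.56.
L_5 = -60.08.
M_5 − L_5 = -8.48.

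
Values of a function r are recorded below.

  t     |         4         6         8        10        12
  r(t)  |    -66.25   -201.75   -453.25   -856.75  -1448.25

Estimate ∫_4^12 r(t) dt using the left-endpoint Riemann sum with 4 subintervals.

-3156

Δt = 2.
Sum = 2·[(-66.25) + (-201.75) + (-453.25) + (-856.75)] = -3156.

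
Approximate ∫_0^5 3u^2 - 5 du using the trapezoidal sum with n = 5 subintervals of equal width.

Δu = (5 − 0)/5 = 1.
f(0) = -5, f(1) = -2, f(2) = 7, f(3) = 22, f(4) = 43, f(5) = 70.
T_5 = (Δu/2)·[f(u_0) + 2f(u_1) + ... + 2f(u_{4}) + f(u_5)].
Sum = 102.5.

102.5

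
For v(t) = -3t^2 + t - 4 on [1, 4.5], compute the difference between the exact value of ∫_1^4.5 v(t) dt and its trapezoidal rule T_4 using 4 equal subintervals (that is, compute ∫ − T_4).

1.33984375

Exact integral: ∫_1^4.5 v(t) dt = -94.5.
T_4 = -95.83984375.
Error = -94.5 − (-95.83984375) = 1.33984375.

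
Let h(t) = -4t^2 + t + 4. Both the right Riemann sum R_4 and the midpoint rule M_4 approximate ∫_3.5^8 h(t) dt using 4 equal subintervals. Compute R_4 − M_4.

R_4 = -699.328125.
M_4 = -579.7265625.
R_4 − M_4 = -119.6015625.

-119.6015625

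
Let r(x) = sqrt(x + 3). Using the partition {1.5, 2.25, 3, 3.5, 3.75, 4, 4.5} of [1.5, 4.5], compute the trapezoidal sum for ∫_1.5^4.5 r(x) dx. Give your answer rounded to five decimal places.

7.32729

Subinterval widths: 0.75, 0.75, 0.5, 0.25, 0.25, 0.5.
r(1.5) ≈ 2.12132, r(2.25) ≈ 2.29129, r(3) ≈ 2.44949, r(3.5) ≈ 2.54951, r(3.75) ≈ 2.59808, r(4) ≈ 2.64575, r(4.5) ≈ 2.73861.
On each subinterval the trapezoid contributes (Δx_i/2)·[r(x_{i-1}) + r(x_i)].
Sum ≈ 7.32729.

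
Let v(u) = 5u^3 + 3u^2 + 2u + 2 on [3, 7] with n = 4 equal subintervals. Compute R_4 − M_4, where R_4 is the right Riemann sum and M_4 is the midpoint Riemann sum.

932

R_4 = 4170.
M_4 = 3238.
R_4 − M_4 = 932.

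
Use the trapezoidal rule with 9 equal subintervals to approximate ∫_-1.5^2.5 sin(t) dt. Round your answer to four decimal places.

Δt = (2.5 − (-1.5))/9 = 4/9.
f(-1.5) ≈ -0.9975, f(-19/18) ≈ -0.8702, f(-11/18) ≈ -0.5738, f(-1/6) ≈ -0.1659, f(5/18) ≈ 0.2742, f(13/18) ≈ 0.6611, f(7/6) ≈ 0.9194, f(29/18) ≈ 0.9992, f(37/18) ≈ 0.8848, f(2.5) ≈ 0.5985.
T_9 = (Δt/2)·[f(t_0) + 2f(t_1) + ... + 2f(t_{8}) + f(t_9)].
Sum ≈ 0.8575.

0.8575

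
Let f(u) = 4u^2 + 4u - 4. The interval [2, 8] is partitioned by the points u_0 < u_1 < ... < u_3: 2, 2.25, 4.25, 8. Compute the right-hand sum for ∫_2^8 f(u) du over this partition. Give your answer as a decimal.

1241.8125

Subinterval widths: 0.25, 2, 3.75.
Right endpoints: 2.25, 4.25, 8.
f(2.25) = 25.25, f(4.25) = 85.25, f(8) = 284.
Sum = Σ Δu_i · f(u_i).
Sum = 1241.8125.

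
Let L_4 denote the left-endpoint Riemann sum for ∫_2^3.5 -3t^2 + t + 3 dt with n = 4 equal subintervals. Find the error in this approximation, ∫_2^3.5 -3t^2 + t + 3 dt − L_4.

Exact integral: ∫_2^3.5 f(t) dt = -26.25.
L_4 = -21.99609375.
Error = -26.25 − (-21.99609375) = -4.25390625.

-4.25390625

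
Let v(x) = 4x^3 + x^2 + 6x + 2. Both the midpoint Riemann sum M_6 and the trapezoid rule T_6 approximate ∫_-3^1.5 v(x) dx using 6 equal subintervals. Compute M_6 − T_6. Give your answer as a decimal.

5.0625

M_6 = -75.375.
T_6 = -80.4375.
M_6 − T_6 = 5.0625.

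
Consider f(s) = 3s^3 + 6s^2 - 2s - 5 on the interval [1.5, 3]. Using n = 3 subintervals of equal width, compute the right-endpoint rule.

118.6875

Δs = (3 − 1.5)/3 = 0.5.
Right endpoints: 2, 2.5, 3.
f(2) = 39, f(2.5) = 74.375, f(3) = 124.
Sum = Δs · [f(2) + f(2.5) + f(3)].
Sum = 118.6875.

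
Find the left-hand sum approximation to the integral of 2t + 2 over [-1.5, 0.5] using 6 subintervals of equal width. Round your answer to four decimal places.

1.3333

Δt = (0.5 − (-1.5))/6 = 1/3.
Left endpoints: -1.5, -7/6, -5/6, -0.5, -1/6, 1/6.
f(-1.5) = -1, f(-7/6) = -1/3, f(-5/6) = 1/3, f(-0.5) = 1, f(-1/6) = 5/3, f(1/6) = 7/3.
Sum = Δt · [f(-1.5) + f(-7/6) + f(-5/6) + ...].
Sum ≈ 1.3333.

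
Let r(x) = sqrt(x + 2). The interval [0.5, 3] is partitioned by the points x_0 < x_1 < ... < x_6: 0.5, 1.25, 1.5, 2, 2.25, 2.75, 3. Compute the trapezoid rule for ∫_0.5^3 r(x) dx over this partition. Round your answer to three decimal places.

4.816

Subinterval widths: 0.75, 0.25, 0.5, 0.25, 0.5, 0.25.
r(0.5) ≈ 1.581, r(1.25) ≈ 1.803, r(1.5) ≈ 1.871, r(2) ≈ 2.000, r(2.25) ≈ 2.062, r(2.75) ≈ 2.179, r(3) ≈ 2.236.
On each subinterval the trapezoid contributes (Δx_i/2)·[r(x_{i-1}) + r(x_i)].
Sum ≈ 4.816.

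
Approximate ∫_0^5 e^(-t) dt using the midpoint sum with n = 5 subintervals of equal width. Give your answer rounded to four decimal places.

Δt = (5 − 0)/5 = 1.
Midpoints: 0.5, 1.5, 2.5, 3.5, 4.5.
f(0.5) ≈ 0.6065, f(1.5) ≈ 0.2231, f(2.5) ≈ 0.0821, f(3.5) ≈ 0.0302, f(4.5) ≈ 0.0111.
Sum = Δt · [f(0.5) + f(1.5) + f(2.5) + f(3.5) + f(4.5)].
Sum ≈ 0.9531.

0.9531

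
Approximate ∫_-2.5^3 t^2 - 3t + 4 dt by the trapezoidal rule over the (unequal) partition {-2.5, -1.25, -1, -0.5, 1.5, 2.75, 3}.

Subinterval widths: 1.25, 0.25, 0.5, 2, 1.25, 0.25.
f(-2.5) = 17.75, f(-1.25) = 9.3125, f(-1) = 8, f(-0.5) = 5.75, f(1.5) = 1.75, f(2.75) = 3.3125, f(3) = 4.
On each subinterval the trapezoid contributes (Δt_i/2)·[f(t_{i-1}) + f(t_i)].
Sum = 34.09375.

34.09375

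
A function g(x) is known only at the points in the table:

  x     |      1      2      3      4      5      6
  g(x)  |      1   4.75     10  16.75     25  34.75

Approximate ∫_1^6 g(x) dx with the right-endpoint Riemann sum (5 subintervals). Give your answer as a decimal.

91.25

Δx = 1.
Sum = 1·[4.75 + 10 + 16.75 + 25 + 34.75] = 91.25.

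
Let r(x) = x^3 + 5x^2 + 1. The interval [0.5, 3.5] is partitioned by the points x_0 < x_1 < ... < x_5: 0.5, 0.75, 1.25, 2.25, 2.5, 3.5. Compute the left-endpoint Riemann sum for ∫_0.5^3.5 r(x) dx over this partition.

70.77734375

Subinterval widths: 0.25, 0.5, 1, 0.25, 1.
Left endpoints: 0.5, 0.75, 1.25, 2.25, 2.5.
r(0.5) = 2.375, r(0.75) = 4.234375, r(1.25) = 10.765625, r(2.25) = 37.703125, r(2.5) = 47.875.
Sum = Σ Δx_i · r(x_i).
Sum = 70.77734375.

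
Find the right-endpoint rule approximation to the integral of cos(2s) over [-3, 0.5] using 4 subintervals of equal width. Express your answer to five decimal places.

0.02167

Δs = (0.5 − (-3))/4 = 0.875.
Right endpoints: -2.125, -1.25, -0.375, 0.5.
f(-2.125) ≈ -0.44609, f(-1.25) ≈ -0.80114, f(-0.375) ≈ 0.73169, f(0.5) ≈ 0.54030.
Sum = Δs · [f(-2.125) + f(-1.25) + f(-0.375) + f(0.5)].
Sum ≈ 0.02167.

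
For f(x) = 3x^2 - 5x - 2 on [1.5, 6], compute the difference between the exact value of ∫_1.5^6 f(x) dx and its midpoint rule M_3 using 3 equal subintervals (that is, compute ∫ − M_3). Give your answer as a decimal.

2.53125

Exact integral: ∫_1.5^6 f(x) dx = 119.25.
M_3 = 116.71875.
Error = 119.25 − 116.71875 = 2.53125.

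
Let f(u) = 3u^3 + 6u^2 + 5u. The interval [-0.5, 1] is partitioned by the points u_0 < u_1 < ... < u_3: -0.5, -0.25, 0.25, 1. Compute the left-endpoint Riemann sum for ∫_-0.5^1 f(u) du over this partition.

0.44921875

Subinterval widths: 0.25, 0.5, 0.75.
Left endpoints: -0.5, -0.25, 0.25.
f(-0.5) = -1.375, f(-0.25) = -0.921875, f(0.25) = 1.671875.
Sum = Σ Δu_i · f(u_i).
Sum = 0.44921875.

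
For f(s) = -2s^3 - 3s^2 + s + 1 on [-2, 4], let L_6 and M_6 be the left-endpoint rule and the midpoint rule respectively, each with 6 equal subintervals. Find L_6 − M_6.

L_6 = -102.
M_6 = -175.5.
L_6 − M_6 = 73.5.

73.5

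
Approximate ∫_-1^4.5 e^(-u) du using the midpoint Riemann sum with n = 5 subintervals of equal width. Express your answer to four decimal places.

Δu = (4.5 − (-1))/5 = 1.1.
Midpoints: -0.45, 0.65, 1.75, 2.85, 3.95.
f(-0.45) ≈ 1.5683, f(0.65) ≈ 0.5220, f(1.75) ≈ 0.1738, f(2.85) ≈ 0.0578, f(3.95) ≈ 0.0193.
Sum = Δu · [f(-0.45) + f(0.65) + f(1.75) + f(2.85) + f(3.95)].
Sum ≈ 2.5754.

2.5754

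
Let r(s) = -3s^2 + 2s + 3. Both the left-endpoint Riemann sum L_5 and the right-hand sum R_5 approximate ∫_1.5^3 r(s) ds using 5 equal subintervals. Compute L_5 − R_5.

L_5 = -9.855.
R_5 = -15.03.
L_5 − R_5 = 5.175.

5.175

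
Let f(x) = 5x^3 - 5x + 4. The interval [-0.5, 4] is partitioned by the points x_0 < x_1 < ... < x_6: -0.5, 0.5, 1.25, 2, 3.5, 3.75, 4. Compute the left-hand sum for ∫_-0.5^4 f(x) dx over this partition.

176.5546875

Subinterval widths: 1, 0.75, 0.75, 1.5, 0.25, 0.25.
Left endpoints: -0.5, 0.5, 1.25, 2, 3.5, 3.75.
f(-0.5) = 5.875, f(0.5) = 2.125, f(1.25) = 7.515625, f(2) = 34, f(3.5) = 200.875, f(3.75) = 248.921875.
Sum = Σ Δx_i · f(x_i).
Sum = 176.5546875.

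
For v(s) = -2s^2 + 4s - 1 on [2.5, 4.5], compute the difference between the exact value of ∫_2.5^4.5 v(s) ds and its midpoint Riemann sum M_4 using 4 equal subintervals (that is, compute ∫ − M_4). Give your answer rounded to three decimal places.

Exact integral: ∫_2.5^4.5 v(s) ds ≈ -24.33333.
M_4 = -24.25.
Error ≈ -24.33333 − (-24.25) ≈ -0.083.

-0.083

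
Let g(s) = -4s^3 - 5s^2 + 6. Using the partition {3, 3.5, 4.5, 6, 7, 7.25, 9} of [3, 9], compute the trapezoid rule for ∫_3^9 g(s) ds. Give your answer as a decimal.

Subinterval widths: 0.5, 1, 1.5, 1, 0.25, 1.75.
g(3) = -147, g(3.5) = -226.75, g(4.5) = -459.75, g(6) = -1038, g(7) = -1611, g(7.25) = -1781.125, g(9) = -3315.
On each subinterval the trapezoid contributes (Δs_i/2)·[g(s_{i-1}) + g(s_i)].
Sum = -7767.625.

-7767.625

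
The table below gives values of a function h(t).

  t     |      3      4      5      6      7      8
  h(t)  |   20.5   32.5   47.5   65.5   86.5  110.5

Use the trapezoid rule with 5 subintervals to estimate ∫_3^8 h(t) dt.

Δt = 1.
T_5 = (1/2)·[20.5 + 2·32.5 + 2·47.5 + 2·65.5 + 2·86.5 + 110.5] = 297.5.

297.5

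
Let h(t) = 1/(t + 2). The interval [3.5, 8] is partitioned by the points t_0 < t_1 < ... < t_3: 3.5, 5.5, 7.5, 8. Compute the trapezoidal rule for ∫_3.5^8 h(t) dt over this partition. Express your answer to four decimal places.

0.6051

Subinterval widths: 2, 2, 0.5.
h(3.5) = 2/11, h(5.5) = 2/15, h(7.5) = 2/19, h(8) = 0.1.
On each subinterval the trapezoid contributes (Δt_i/2)·[h(t_{i-1}) + h(t_i)].
Sum ≈ 0.6051.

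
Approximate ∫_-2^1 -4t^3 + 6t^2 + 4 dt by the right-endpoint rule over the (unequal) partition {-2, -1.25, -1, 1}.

31.390625

Subinterval widths: 0.75, 0.25, 2.
Right endpoints: -1.25, -1, 1.
f(-1.25) = 21.1875, f(-1) = 14, f(1) = 6.
Sum = Σ Δt_i · f(t_i).
Sum = 31.390625.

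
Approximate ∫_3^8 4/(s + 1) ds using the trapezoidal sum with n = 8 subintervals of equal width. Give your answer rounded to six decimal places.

Δs = (8 − 3)/8 = 0.625.
f(3) = 1, f(3.625) = 32/37, f(4.25) = 16/21, f(4.875) = 32/47, f(5.5) = 8/13, f(6.125) = 32/57, f(6.75) = 16/31, f(7.375) = 32/67, f(8) = 4/9.
T_8 = (Δs/2)·[f(s_0) + 2f(s_1) + ... + 2f(s_{7}) + f(s_8)].
Sum ≈ 3.250233.

3.250233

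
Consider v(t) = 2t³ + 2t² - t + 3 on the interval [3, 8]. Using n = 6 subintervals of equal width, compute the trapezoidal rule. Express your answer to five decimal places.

Δt = (8 − 3)/6 = 5/6.
v(3) = 72, v(23/6) = 15251/108, v(14/3) = 6619/27, v(5.5) = 390.75, v(19/3) = 15794/27, v(43/6) = 90151/108, v(8) = 1147.
T_6 = (Δt/2)·[v(t_0) + 2v(t_1) + ... + 2v(t_{5}) + v(t_6)].
Sum ≈ 2338.58796.

2338.58796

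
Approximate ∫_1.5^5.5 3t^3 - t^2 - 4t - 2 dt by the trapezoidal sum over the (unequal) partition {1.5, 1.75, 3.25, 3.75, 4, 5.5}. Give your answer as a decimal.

Subinterval widths: 0.25, 1.5, 0.5, 0.25, 1.5.
f(1.5) = -0.125, f(1.75) = 4.015625, f(3.25) = 77.421875, f(3.75) = 127.140625, f(4) = 158, f(5.5) = 444.875.
On each subinterval the trapezoid contributes (Δt_i/2)·[f(t_{i-1}) + f(t_i)].
Sum = 600.50390625.

600.50390625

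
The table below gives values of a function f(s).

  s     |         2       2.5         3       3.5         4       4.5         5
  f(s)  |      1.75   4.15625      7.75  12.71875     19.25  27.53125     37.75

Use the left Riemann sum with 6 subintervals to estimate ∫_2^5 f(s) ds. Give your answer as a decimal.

Δs = 0.5.
Sum = 0.5·[1.75 + 4.15625 + 7.75 + 12.71875 + 19.25 + 27.53125] = 36.578125.

36.578125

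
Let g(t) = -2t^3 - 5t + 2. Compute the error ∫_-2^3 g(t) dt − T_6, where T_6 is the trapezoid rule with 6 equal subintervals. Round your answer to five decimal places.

Exact integral: ∫_-2^3 g(t) dt = -35.
T_6 ≈ -36.7361111.
Error ≈ -35 − (-36.7361111) ≈ 1.73611.

1.73611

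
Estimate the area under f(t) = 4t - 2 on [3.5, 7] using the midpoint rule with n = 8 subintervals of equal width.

66.5

Δt = (7 − 3.5)/8 = 0.4375.
Midpoints: 3.71875, 4.15625, 4.59375, 5.03125, 5.46875, 5.90625, 6.34375, 6.78125.
f(3.71875) = 12.875, f(4.15625) = 14.625, f(4.59375) = 16.375, f(5.03125) = 18.125, f(5.46875) = 19.875, f(5.90625) = 21.625, f(6.34375) = 23.375, f(6.78125) = 25.125.
Sum = Δt · [f(3.71875) + f(4.15625) + f(4.59375) + ...].
Sum = 66.5.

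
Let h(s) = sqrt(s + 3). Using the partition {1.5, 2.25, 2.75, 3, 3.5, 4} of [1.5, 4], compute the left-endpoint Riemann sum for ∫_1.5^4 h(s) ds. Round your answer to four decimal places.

5.8356

Subinterval widths: 0.75, 0.5, 0.25, 0.5, 0.5.
Left endpoints: 1.5, 2.25, 2.75, 3, 3.5.
h(1.5) ≈ 2.1213, h(2.25) ≈ 2.2913, h(2.75) ≈ 2.3979, h(3) ≈ 2.4495, h(3.5) ≈ 2.5495.
Sum = Σ Δs_i · h(s_i).
Sum ≈ 5.8356.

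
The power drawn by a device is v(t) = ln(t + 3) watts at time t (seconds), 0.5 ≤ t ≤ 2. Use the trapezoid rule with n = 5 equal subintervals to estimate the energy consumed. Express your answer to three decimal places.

2.162

Δt = (2 − 0.5)/5 = 0.3.
v(0.5) ≈ 1.253, v(0.8) ≈ 1.335, v(1.1) ≈ 1.411, v(1.4) ≈ 1.482, v(1.7) ≈ 1.548, v(2) ≈ 1.609.
T_5 = (Δt/2)·[v(t_0) + 2v(t_1) + ... + 2v(t_{4}) + v(t_5)].
Sum ≈ 2.162.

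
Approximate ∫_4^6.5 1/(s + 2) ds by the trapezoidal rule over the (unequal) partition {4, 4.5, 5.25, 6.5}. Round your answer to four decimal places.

0.3493

Subinterval widths: 0.5, 0.75, 1.25.
f(4) = 1/6, f(4.5) = 2/13, f(5.25) = 4/29, f(6.5) = 2/17.
On each subinterval the trapezoid contributes (Δs_i/2)·[f(s_{i-1}) + f(s_i)].
Sum ≈ 0.3493.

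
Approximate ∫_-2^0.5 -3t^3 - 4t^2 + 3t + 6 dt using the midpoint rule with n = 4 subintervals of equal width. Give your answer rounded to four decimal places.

Δt = (0.5 − (-2))/4 = 0.625.
Midpoints: -1.6875, -1.0625, -0.4375, 0.1875.
f(-1.6875) = 16233/4096, f(-1.0625) = 7763/4096, f(-0.4375) = 17093/4096, f(0.1875) = 26223/4096.
Sum = Δt · [f(-1.6875) + f(-1.0625) + f(-0.4375) + f(0.1875)].
Sum ≈ 10.2710.

10.2710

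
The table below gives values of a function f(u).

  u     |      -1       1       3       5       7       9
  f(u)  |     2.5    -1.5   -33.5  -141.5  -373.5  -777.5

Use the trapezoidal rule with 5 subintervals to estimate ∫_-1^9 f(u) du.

-1875

Δu = 2.
T_5 = (2/2)·[2.5 + 2·(-1.5) + 2·(-33.5) + 2·(-141.5) + 2·(-373.5) + (-777.5)] = -1875.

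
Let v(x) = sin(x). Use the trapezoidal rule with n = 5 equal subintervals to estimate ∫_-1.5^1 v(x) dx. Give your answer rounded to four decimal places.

-0.4597

Δx = (1 − (-1.5))/5 = 0.5.
v(-1.5) ≈ -0.9975, v(-1) ≈ -0.8415, v(-0.5) ≈ -0.4794, v(0) ≈ 0.0000, v(0.5) ≈ 0.4794, v(1) ≈ 0.8415.
T_5 = (Δx/2)·[v(x_0) + 2v(x_1) + ... + 2v(x_{4}) + v(x_5)].
Sum ≈ -0.4597.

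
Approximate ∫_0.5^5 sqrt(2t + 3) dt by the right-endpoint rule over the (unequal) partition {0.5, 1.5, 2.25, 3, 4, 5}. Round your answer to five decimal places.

Subinterval widths: 1, 0.75, 0.75, 1, 1.
Right endpoints: 1.5, 2.25, 3, 4, 5.
f(1.5) ≈ 2.44949, f(2.25) ≈ 2.73861, f(3) ≈ 3.00000, f(4) ≈ 3.31662, f(5) ≈ 3.60555.
Sum = Σ Δt_i · f(t_i).
Sum ≈ 13.67563.

13.67563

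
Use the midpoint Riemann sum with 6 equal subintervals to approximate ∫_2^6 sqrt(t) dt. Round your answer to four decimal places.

Δt = (6 − 2)/6 = 2/3.
Midpoints: 7/3, 3, 11/3, 13/3, 5, 17/3.
f(7/3) ≈ 1.5275, f(3) ≈ 1.7321, f(11/3) ≈ 1.9149, f(13/3) ≈ 2.0817, f(5) ≈ 2.2361, f(17/3) ≈ 2.3805.
Sum = Δt · [f(7/3) + f(3) + f(11/3) + ...].
Sum ≈ 7.9151.

7.9151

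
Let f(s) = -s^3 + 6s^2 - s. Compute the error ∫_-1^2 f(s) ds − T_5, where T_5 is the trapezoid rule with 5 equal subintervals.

Exact integral: ∫_-1^2 f(s) ds = 12.75.
T_5 = 13.56.
Error = 12.75 − 13.56 = -0.81.

-0.81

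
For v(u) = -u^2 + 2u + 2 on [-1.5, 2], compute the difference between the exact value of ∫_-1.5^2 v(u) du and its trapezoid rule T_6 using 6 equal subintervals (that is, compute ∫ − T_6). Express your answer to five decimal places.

0.19850

Exact integral: ∫_-1.5^2 v(u) du ≈ 4.9583333.
T_6 ≈ 4.7598380.
Error ≈ 4.9583333 − 4.7598380 ≈ 0.19850.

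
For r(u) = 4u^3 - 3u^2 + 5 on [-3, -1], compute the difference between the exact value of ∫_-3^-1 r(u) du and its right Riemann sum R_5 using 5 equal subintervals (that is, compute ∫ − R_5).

-24.16

Exact integral: ∫_-3^-1 r(u) du = -96.
R_5 = -71.84.
Error = -96 − (-71.84) = -24.16.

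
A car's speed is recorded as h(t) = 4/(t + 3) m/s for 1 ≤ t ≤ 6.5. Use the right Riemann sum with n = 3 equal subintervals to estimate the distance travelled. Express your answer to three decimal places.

Δt = (6.5 − 1)/3 = 11/6.
Right endpoints: 17/6, 14/3, 6.5.
h(17/6) = 24/35, h(14/3) = 12/23, h(6.5) = 8/19.
Sum = Δt · [h(17/6) + h(14/3) + h(6.5)].
Sum ≈ 2.986.

2.986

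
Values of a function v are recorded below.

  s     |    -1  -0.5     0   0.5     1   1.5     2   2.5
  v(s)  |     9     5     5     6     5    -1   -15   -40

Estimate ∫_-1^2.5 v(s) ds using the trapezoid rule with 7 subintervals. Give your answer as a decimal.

-5.25

Δs = 0.5.
T_7 = (0.5/2)·[9 + 2·5 + 2·5 + 2·6 + 2·5 + 2·(-1) + 2·(-15) + (-40)] = -5.25.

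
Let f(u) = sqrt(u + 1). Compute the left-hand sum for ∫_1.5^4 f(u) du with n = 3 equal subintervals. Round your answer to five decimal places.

4.54010

Δu = (4 − 1.5)/3 = 5/6.
Left endpoints: 1.5, 7/3, 19/6.
f(1.5) ≈ 1.58114, f(7/3) ≈ 1.82574, f(19/6) ≈ 2.04124.
Sum = Δu · [f(1.5) + f(7/3) + f(19/6)].
Sum ≈ 4.54010.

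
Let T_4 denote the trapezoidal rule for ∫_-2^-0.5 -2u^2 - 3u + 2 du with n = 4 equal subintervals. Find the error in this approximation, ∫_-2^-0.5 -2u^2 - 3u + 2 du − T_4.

Exact integral: ∫_-2^-0.5 f(u) du = 3.375.
T_4 = 3.3046875.
Error = 3.375 − 3.3046875 = 0.0703125.

0.0703125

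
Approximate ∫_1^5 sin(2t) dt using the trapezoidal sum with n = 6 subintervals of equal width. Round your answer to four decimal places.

Δt = (5 − 1)/6 = 2/3.
f(1) ≈ 0.9093, f(5/3) ≈ -0.1906, f(7/3) ≈ -0.9990, f(3) ≈ -0.2794, f(11/3) ≈ 0.8675, f(13/3) ≈ 0.6876, f(5) ≈ -0.5440.
T_6 = (Δt/2)·[f(t_0) + 2f(t_1) + ... + 2f(t_{5}) + f(t_6)].
Sum ≈ 0.1792.

0.1792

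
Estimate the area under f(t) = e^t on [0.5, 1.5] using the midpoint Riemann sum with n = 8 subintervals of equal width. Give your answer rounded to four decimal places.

Δt = (1.5 − 0.5)/8 = 0.125.
Midpoints: 0.5625, 0.6875, 0.8125, 0.9375, 1.0625, 1.1875, 1.3125, 1.4375.
f(0.5625) ≈ 1.7551, f(0.6875) ≈ 1.9887, f(0.8125) ≈ 2.2535, f(0.9375) ≈ 2.5536, f(1.0625) ≈ 2.8936, f(1.1875) ≈ 3.2789, f(1.3125) ≈ 3.7155, f(1.4375) ≈ 4.2102.
Sum = Δt · [f(0.5625) + f(0.6875) + f(0.8125) + ...].
Sum ≈ 2.8311.

2.8311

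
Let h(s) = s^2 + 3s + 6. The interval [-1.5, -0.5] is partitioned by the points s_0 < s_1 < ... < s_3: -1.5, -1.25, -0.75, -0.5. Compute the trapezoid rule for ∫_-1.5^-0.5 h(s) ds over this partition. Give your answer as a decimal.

4.109375

Subinterval widths: 0.25, 0.5, 0.25.
h(-1.5) = 3.75, h(-1.25) = 3.8125, h(-0.75) = 4.3125, h(-0.5) = 4.75.
On each subinterval the trapezoid contributes (Δs_i/2)·[h(s_{i-1}) + h(s_i)].
Sum = 4.109375.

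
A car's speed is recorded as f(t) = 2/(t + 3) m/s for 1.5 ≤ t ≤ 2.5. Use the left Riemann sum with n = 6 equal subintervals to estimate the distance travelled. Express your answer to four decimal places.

Δt = (2.5 − 1.5)/6 = 1/6.
Left endpoints: 1.5, 5/3, 11/6, 2, 13/6, 7/3.
f(1.5) = 4/9, f(5/3) = 3/7, f(11/6) = 12/29, f(2) = 0.4, f(13/6) = 12/31, f(7/3) = 0.375.
Sum = Δt · [f(1.5) + f(5/3) + f(11/6) + ...].
Sum ≈ 0.4082.

0.4082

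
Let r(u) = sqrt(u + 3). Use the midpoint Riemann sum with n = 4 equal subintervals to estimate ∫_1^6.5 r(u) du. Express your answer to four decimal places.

Δu = (6.5 − 1)/4 = 1.375.
Midpoints: 1.6875, 3.0625, 4.4375, 5.8125.
r(1.6875) ≈ 2.1651, r(3.0625) ≈ 2.4622, r(4.4375) ≈ 2.7272, r(5.8125) ≈ 2.9686.
Sum = Δu · [r(1.6875) + r(3.0625) + r(4.4375) + r(5.8125)].
Sum ≈ 14.1942.

14.1942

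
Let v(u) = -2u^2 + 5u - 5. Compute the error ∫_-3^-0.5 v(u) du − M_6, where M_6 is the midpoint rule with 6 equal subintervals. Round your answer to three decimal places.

Exact integral: ∫_-3^-0.5 v(u) du ≈ -52.29167.
M_6 ≈ -52.21933.
Error ≈ -52.29167 − (-52.21933) ≈ -0.072.

-0.072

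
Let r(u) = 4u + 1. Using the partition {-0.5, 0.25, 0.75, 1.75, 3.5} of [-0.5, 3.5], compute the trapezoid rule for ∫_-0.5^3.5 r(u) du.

28

Subinterval widths: 0.75, 0.5, 1, 1.75.
r(-0.5) = -1, r(0.25) = 2, r(0.75) = 4, r(1.75) = 8, r(3.5) = 15.
On each subinterval the trapezoid contributes (Δu_i/2)·[r(u_{i-1}) + r(u_i)].
Sum = 28.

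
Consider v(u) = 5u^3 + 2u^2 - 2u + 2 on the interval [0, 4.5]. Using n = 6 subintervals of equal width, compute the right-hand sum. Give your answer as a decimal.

759.83203125

Δu = (4.5 − 0)/6 = 0.75.
Right endpoints: 0.75, 1.5, 2.25, 3, 3.75, 4.5.
v(0.75) = 3.734375, v(1.5) = 20.375, v(2.25) = 64.578125, v(3) = 149, v(3.75) = 286.296875, v(4.5) = 489.125.
Sum = Δu · [v(0.75) + v(1.5) + v(2.25) + ...].
Sum = 759.83203125.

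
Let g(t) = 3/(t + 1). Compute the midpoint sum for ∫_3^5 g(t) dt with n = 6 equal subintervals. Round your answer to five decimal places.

1.21591

Δt = (5 − 3)/6 = 1/3.
Midpoints: 19/6, 3.5, 23/6, 25/6, 4.5, 29/6.
g(19/6) = 0.72, g(3.5) = 2/3, g(23/6) = 18/29, g(25/6) = 18/31, g(4.5) = 6/11, g(29/6) = 18/35.
Sum = Δt · [g(19/6) + g(3.5) + g(23/6) + ...].
Sum ≈ 1.21591.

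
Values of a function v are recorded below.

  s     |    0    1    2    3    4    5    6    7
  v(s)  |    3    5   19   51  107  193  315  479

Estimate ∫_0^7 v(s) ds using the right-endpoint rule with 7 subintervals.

Δs = 1.
Sum = 1·[5 + 19 + 51 + 107 + 193 + 315 + 479] = 1169.

1169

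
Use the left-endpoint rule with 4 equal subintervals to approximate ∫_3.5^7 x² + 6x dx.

Δx = (7 − 3.5)/4 = 0.875.
Left endpoints: 3.5, 4.375, 5.25, 6.125.
f(3.5) = 33.25, f(4.375) = 45.390625, f(5.25) = 59.0625, f(6.125) = 74.265625.
Sum = Δx · [f(3.5) + f(4.375) + f(5.25) + f(6.125)].
Sum = 185.47265625.

185.47265625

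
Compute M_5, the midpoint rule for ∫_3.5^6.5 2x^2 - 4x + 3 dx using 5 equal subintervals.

Δx = (6.5 − 3.5)/5 = 0.6.
Midpoints: 3.8, 4.4, 5, 5.6, 6.2.
f(3.8) = 16.68, f(4.4) = 24.12, f(5) = 33, f(5.6) = 43.32, f(6.2) = 55.08.
Sum = Δx · [f(3.8) + f(4.4) + f(5) + f(5.6) + f(6.2)].
Sum = 103.32.

103.32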